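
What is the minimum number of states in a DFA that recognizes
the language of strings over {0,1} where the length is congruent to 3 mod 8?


States track (length) mod 8.
Need 8 states: one per remainder 0..7; accept = remainder 3.

8


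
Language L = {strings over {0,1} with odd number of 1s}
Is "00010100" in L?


count('1') = 2; 2 mod 2 = 0

No, "00010100" is not in L


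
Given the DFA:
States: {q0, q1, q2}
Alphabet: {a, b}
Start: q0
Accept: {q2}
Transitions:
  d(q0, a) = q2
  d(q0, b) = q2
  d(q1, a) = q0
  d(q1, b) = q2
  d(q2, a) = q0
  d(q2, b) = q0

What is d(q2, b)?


Looking up transition d(q2, b)

q0


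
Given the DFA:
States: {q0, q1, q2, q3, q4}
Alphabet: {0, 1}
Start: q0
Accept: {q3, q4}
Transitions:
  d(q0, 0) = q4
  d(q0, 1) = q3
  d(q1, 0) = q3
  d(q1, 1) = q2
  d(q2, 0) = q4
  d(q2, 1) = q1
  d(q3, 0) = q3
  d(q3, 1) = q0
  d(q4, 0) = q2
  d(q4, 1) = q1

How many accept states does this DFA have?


Accept states listed: {q3, q4}
Counting: q3(1) q4(2)

2


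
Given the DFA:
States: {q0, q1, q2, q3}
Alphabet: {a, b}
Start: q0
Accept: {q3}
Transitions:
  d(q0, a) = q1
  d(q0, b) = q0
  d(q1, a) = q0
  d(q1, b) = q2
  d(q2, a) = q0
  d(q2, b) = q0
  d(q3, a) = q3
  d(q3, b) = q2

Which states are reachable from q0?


BFS from q0:
  layer 0: {q0}
  layer 1: {q1}
  layer 2: {q2}

{q0, q1, q2}


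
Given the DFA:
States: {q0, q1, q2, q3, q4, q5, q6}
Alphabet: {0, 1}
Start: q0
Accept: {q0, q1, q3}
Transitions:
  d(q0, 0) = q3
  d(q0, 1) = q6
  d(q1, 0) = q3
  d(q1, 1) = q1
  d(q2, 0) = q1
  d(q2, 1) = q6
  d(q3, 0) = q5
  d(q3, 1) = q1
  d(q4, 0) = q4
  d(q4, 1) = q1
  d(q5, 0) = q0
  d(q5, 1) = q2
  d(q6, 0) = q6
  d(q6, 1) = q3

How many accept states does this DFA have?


Accept states listed: {q0, q1, q3}
Counting: q0(1) q1(2) q3(3)

3


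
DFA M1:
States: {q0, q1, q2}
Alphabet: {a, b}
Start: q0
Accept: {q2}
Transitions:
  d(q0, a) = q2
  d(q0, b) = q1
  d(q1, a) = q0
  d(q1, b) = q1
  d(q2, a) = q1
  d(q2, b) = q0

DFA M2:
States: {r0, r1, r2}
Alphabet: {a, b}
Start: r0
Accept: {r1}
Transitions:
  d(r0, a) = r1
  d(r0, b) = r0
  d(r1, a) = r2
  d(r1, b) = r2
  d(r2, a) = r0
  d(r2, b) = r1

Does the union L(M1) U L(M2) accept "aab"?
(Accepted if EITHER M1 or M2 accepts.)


M1: final=q1 accepted=False
M2: final=r1 accepted=True

Yes, union accepts


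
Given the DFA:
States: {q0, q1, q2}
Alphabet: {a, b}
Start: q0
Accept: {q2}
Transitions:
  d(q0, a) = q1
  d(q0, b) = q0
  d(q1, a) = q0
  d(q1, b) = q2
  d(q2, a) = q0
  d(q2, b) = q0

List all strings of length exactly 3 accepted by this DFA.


All strings of length 3: 8 total
Accepted: 1

"bab"


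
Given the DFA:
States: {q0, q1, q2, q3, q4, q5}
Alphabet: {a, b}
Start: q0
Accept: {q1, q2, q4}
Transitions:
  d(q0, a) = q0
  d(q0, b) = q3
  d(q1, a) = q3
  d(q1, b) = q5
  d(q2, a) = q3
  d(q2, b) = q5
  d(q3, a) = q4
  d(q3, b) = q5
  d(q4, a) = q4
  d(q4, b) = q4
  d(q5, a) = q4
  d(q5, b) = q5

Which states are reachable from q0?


BFS from q0:
  layer 0: {q0}
  layer 1: {q3}
  layer 2: {q4, q5}

{q0, q3, q4, q5}


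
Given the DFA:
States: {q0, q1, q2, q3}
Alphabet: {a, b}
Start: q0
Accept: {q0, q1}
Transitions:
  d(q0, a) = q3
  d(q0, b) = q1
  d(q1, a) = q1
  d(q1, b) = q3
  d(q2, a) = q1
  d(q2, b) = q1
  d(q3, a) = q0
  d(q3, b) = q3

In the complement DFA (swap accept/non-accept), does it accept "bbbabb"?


Trace: q0 -> q1 -> q3 -> q3 -> q0 -> q1 -> q3
Final: q3
Original accept: {q0, q1}
Complement: q3 is not in original accept

Yes, complement accepts (original rejects)


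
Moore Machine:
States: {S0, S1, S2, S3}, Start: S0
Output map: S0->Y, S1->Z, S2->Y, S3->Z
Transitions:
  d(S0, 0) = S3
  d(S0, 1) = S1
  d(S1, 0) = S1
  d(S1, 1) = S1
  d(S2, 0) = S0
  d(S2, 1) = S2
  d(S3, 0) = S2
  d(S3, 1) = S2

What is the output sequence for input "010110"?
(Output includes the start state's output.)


Start: S0 (output Y)
  --0--> S3 (output Z)
  --1--> S2 (output Y)
  --0--> S0 (output Y)
  --1--> S1 (output Z)
  --1--> S1 (output Z)
  --0--> S1 (output Z)

"YZYYZZZ"


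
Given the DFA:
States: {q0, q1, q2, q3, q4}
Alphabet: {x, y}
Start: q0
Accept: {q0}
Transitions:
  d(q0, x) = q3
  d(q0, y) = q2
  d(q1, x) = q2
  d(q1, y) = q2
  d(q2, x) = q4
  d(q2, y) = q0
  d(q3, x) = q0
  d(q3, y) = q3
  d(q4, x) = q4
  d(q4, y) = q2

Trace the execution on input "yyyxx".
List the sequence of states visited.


Input: yyyxx
d(q0, y) = q2
d(q2, y) = q0
d(q0, y) = q2
d(q2, x) = q4
d(q4, x) = q4


q0 -> q2 -> q0 -> q2 -> q4 -> q4


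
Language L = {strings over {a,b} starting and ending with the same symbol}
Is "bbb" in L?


first = 'b', last = 'b'

Yes, "bbb" is in L


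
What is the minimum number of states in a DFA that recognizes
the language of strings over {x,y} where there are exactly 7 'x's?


States: count = 0, 1, ..., 7 (that's 8 states), plus a dead state for count > 7.
Total: 8 + 1 = 9. Accept = count-7 state.

9


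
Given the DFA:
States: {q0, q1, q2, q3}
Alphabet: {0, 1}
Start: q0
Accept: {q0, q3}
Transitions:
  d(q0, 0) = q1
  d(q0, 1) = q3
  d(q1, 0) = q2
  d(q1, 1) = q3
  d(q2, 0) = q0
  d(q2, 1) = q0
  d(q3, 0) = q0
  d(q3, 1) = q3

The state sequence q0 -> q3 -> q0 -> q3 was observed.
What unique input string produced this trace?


Trace back each transition to find the symbol:
  q0 --[1]--> q3
  q3 --[0]--> q0
  q0 --[1]--> q3

"101"


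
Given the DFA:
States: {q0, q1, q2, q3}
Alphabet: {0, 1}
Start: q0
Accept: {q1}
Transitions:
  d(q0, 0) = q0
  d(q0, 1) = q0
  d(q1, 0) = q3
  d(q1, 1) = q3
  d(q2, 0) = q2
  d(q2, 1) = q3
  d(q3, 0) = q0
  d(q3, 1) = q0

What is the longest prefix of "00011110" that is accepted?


Run the DFA, marking each prefix where the state is accepting:
  "" -> q0 [reject]
  "0" -> q0 [reject]
  "00" -> q0 [reject]
  "000" -> q0 [reject]
  "0001" -> q0 [reject]
  "00011" -> q0 [reject]
  "000111" -> q0 [reject]
  "0001111" -> q0 [reject]
  "00011110" -> q0 [reject]

No prefix is accepted


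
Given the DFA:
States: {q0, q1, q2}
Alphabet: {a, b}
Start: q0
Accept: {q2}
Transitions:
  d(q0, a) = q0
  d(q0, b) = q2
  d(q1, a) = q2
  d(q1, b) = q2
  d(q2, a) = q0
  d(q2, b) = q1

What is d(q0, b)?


Looking up transition d(q0, b)

q2


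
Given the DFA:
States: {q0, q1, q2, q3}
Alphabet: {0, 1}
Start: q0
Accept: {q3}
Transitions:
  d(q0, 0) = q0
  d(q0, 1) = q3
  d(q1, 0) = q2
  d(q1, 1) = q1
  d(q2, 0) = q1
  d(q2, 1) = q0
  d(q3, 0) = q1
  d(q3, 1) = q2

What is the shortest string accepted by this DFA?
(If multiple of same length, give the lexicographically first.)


BFS by string length (lex-first path to each state shown):
  len 0: q0<-""
  len 1: q0<-"0", q3<-"1"
Found accept state at length 1.

"1"


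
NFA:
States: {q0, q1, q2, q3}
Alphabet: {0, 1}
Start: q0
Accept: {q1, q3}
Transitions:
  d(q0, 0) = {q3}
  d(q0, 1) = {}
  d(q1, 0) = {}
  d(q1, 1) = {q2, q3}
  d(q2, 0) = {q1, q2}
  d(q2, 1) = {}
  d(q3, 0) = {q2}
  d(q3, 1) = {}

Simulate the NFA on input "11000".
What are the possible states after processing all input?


Start: {q0}
  --1--> {}
  --1--> {}
  --0--> {}
  --0--> {}
  --0--> {}

{} (empty set, no valid transitions)


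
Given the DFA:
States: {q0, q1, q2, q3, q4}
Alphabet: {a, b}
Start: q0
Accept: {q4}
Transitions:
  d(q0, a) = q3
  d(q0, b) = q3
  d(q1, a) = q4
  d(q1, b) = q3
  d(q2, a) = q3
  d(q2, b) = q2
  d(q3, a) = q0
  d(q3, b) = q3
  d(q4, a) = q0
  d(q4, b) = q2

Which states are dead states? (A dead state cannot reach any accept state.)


Forward reachability from each state:
  q0 -> reaches {q0, q3}, no accept state (dead)
  q1 -> reaches accept state q4 (live)
  q2 -> reaches {q0, q2, q3}, no accept state (dead)
  q3 -> reaches {q0, q3}, no accept state (dead)
  q4 -> reaches accept state q4 (live)

{q0, q2, q3}


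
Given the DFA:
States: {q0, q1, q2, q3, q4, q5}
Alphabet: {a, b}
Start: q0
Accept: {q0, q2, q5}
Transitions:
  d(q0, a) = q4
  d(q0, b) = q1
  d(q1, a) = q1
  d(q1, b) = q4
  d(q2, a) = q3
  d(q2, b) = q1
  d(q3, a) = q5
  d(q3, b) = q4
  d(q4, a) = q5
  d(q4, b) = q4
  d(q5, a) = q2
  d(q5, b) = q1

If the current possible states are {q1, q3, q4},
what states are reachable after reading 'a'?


Apply transition on 'a' from each current state:
  d(q1, a) = q1
  d(q3, a) = q5
  d(q4, a) = q5

{q1, q5}


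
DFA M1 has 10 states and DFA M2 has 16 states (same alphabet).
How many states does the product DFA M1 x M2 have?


Product construction pairs every M1 state with every M2 state.
10 * 16 = 160

160


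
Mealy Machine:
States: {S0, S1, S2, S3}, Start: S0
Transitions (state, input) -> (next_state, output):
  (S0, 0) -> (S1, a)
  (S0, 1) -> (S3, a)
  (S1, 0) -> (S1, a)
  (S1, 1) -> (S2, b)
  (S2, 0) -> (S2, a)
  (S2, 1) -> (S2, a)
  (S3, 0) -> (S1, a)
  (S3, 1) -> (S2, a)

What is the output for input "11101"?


Step-by-step:
  (S0, 1) -> (S3, a)
  (S3, 1) -> (S2, a)
  (S2, 1) -> (S2, a)
  (S2, 0) -> (S2, a)
  (S2, 1) -> (S2, a)

"aaaaa"


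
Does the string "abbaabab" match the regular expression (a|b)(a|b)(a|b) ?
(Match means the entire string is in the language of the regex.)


|string| = 8; first = 'a'; last = 'b'

No, "abbaabab" does not match (a|b)(a|b)(a|b)


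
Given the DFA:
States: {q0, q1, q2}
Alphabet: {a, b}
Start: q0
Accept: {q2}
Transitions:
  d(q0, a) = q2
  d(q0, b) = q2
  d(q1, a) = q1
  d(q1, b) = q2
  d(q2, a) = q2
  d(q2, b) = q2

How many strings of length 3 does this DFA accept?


Enumerating all length-3 strings:
  "aaa" -> q2 [accept]
  "aab" -> q2 [accept]
  "aba" -> q2 [accept]
  "abb" -> q2 [accept]
  "baa" -> q2 [accept]
  "bab" -> q2 [accept]
  "bba" -> q2 [accept]
  "bbb" -> q2 [accept]

8 out of 8


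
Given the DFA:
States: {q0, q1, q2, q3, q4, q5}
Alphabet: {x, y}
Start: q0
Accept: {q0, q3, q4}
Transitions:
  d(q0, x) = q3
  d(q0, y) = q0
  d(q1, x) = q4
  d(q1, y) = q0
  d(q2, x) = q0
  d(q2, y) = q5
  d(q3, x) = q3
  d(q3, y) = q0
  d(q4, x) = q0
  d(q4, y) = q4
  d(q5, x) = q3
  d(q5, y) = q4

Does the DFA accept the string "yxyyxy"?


Trace: q0 -> q0 -> q3 -> q0 -> q0 -> q3 -> q0
Final state: q0
Accept states: {q0, q3, q4}

Yes, accepted (final state q0 is an accept state)


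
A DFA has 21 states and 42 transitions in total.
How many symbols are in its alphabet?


Each state has exactly one transition per symbol.
|alphabet| = transitions / states = 42 / 21 = 2

2


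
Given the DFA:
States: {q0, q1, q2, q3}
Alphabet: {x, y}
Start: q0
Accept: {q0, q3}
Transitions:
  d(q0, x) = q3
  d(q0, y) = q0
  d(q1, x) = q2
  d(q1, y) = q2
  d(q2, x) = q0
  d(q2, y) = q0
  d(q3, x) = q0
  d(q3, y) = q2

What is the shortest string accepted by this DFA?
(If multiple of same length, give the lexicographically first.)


BFS by string length (lex-first path to each state shown):
  len 0: q0<-""
Found accept state at length 0.

"" (empty string)


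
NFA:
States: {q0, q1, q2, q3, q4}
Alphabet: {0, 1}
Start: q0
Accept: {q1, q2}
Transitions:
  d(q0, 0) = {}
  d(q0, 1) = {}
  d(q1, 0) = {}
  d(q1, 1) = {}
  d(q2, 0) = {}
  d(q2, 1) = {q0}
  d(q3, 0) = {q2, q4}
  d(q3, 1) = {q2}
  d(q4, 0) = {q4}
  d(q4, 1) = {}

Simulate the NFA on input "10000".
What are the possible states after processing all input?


Start: {q0}
  --1--> {}
  --0--> {}
  --0--> {}
  --0--> {}
  --0--> {}

{} (empty set, no valid transitions)


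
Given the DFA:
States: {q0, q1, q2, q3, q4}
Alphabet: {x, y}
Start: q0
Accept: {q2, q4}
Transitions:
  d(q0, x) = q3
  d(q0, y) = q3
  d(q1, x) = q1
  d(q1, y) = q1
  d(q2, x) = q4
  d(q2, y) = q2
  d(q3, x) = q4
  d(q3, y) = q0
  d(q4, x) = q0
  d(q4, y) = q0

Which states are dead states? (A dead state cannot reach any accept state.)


Forward reachability from each state:
  q0 -> reaches accept state q4 (live)
  q1 -> reaches {q1}, no accept state (dead)
  q2 -> reaches accept state q2 (live)
  q3 -> reaches accept state q4 (live)
  q4 -> reaches accept state q4 (live)

{q1}


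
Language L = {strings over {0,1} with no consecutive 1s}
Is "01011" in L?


'11' occurs at index 3

No, "01011" is not in L


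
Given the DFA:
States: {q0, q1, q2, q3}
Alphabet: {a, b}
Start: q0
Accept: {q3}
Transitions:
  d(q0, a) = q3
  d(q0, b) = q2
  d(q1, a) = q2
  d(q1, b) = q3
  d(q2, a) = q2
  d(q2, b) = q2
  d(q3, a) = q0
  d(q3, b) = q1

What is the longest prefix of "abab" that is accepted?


Run the DFA, marking each prefix where the state is accepting:
  "" -> q0 [reject]
  "a" -> q3 [accept]
  "ab" -> q1 [reject]
  "aba" -> q2 [reject]
  "abab" -> q2 [reject]

"a"


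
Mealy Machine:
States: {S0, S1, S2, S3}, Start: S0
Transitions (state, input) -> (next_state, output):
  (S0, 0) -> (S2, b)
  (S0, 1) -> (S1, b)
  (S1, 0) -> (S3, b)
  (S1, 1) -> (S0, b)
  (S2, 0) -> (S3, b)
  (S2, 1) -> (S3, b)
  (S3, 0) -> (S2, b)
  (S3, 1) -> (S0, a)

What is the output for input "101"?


Step-by-step:
  (S0, 1) -> (S1, b)
  (S1, 0) -> (S3, b)
  (S3, 1) -> (S0, a)

"bba"


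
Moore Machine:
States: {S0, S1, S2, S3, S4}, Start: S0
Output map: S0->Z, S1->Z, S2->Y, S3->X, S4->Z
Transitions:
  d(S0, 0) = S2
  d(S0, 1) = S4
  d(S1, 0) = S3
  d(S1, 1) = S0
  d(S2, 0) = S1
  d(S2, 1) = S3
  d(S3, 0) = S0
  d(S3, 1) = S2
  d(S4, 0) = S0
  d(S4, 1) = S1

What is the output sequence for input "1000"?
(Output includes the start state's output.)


Start: S0 (output Z)
  --1--> S4 (output Z)
  --0--> S0 (output Z)
  --0--> S2 (output Y)
  --0--> S1 (output Z)

"ZZZYZ"


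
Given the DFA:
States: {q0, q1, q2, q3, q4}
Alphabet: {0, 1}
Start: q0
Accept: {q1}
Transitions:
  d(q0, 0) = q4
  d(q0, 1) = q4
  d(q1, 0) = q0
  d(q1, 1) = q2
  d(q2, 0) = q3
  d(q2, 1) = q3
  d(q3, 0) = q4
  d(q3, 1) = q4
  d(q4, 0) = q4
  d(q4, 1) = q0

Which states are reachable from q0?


BFS from q0:
  layer 0: {q0}
  layer 1: {q4}

{q0, q4}


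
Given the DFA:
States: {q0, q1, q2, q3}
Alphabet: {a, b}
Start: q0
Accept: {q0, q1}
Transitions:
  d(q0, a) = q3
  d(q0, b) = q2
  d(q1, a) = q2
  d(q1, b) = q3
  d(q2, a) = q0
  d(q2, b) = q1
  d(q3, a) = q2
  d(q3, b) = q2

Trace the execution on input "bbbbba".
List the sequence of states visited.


Input: bbbbba
d(q0, b) = q2
d(q2, b) = q1
d(q1, b) = q3
d(q3, b) = q2
d(q2, b) = q1
d(q1, a) = q2


q0 -> q2 -> q1 -> q3 -> q2 -> q1 -> q2


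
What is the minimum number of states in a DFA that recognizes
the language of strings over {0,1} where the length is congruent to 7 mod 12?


States track (length) mod 12.
Need 12 states: one per remainder 0..11; accept = remainder 7.

12


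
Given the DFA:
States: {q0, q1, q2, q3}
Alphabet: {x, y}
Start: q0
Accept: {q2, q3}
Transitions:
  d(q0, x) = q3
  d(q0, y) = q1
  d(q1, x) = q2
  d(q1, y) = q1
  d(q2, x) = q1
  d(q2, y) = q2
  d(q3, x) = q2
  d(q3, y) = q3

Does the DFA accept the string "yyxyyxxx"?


Trace: q0 -> q1 -> q1 -> q2 -> q2 -> q2 -> q1 -> q2 -> q1
Final state: q1
Accept states: {q2, q3}

No, rejected (final state q1 is not an accept state)


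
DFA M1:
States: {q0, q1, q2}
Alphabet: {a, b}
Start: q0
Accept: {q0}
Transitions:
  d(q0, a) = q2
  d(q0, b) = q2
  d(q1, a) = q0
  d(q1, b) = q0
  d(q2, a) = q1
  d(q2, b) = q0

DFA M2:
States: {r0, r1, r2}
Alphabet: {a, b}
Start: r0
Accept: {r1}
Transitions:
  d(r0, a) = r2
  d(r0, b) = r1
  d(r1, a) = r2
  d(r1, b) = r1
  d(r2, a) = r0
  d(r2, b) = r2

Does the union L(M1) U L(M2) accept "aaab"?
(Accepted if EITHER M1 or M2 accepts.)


M1: final=q2 accepted=False
M2: final=r2 accepted=False

No, union rejects (neither accepts)


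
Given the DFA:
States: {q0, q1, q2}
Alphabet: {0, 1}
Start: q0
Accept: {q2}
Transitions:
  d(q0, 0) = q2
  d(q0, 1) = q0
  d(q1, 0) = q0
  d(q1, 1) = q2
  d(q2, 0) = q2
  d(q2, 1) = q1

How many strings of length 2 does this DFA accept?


Enumerating all length-2 strings:
  "00" -> q2 [accept]
  "01" -> q1 [reject]
  "10" -> q2 [accept]
  "11" -> q0 [reject]

2 out of 4


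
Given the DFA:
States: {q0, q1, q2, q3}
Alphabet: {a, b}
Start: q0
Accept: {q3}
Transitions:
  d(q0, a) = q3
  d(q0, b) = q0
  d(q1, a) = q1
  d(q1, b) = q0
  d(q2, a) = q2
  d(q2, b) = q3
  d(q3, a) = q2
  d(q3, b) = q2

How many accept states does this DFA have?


Accept states listed: {q3}
Counting: q3(1)

1


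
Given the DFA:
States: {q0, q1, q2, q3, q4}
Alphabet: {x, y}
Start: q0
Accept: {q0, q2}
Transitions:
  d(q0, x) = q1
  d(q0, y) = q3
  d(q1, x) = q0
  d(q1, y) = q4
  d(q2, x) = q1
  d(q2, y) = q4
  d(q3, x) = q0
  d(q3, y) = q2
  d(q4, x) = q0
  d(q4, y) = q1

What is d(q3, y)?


Looking up transition d(q3, y)

q2


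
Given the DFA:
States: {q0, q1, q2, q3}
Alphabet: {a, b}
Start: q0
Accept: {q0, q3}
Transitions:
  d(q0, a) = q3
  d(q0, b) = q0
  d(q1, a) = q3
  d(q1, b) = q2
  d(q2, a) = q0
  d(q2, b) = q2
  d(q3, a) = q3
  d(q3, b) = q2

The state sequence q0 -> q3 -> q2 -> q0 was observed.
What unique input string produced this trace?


Trace back each transition to find the symbol:
  q0 --[a]--> q3
  q3 --[b]--> q2
  q2 --[a]--> q0

"aba"


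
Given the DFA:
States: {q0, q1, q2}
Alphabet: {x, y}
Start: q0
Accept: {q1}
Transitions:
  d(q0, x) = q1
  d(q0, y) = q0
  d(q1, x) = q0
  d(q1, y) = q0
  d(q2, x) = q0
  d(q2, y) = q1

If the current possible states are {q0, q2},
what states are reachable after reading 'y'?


Apply transition on 'y' from each current state:
  d(q0, y) = q0
  d(q2, y) = q1

{q0, q1}


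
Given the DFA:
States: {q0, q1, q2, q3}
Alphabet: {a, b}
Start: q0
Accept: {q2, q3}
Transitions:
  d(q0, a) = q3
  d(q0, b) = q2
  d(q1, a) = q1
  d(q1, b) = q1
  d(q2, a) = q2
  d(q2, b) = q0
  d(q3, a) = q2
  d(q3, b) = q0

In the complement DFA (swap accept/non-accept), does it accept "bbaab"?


Trace: q0 -> q2 -> q0 -> q3 -> q2 -> q0
Final: q0
Original accept: {q2, q3}
Complement: q0 is not in original accept

Yes, complement accepts (original rejects)


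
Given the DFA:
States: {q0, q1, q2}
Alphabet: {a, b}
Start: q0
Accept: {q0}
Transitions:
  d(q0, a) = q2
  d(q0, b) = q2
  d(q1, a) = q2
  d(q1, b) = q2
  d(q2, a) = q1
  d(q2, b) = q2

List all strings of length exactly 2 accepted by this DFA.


All strings of length 2: 4 total
Accepted: 0

None


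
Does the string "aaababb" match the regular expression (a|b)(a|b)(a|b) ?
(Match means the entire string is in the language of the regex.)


|string| = 7; first = 'a'; last = 'b'

No, "aaababb" does not match (a|b)(a|b)(a|b)


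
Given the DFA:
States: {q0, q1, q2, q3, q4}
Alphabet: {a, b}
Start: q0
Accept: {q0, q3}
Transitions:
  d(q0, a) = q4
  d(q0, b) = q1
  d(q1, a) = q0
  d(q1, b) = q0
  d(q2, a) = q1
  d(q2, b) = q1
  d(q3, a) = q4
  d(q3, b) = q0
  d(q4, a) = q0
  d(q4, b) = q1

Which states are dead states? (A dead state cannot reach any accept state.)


Forward reachability from each state:
  q0 -> reaches accept state q0 (live)
  q1 -> reaches accept state q0 (live)
  q2 -> reaches accept state q0 (live)
  q3 -> reaches accept state q0 (live)
  q4 -> reaches accept state q0 (live)

None (all states can reach an accept state)


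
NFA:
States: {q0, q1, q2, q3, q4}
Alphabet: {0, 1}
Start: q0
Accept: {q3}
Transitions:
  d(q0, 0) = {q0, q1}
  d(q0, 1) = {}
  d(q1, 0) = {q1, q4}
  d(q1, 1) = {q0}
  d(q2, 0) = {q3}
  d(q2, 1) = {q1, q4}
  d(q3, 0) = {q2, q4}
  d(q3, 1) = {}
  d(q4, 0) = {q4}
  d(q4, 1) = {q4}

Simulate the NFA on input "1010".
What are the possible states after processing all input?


Start: {q0}
  --1--> {}
  --0--> {}
  --1--> {}
  --0--> {}

{} (empty set, no valid transitions)


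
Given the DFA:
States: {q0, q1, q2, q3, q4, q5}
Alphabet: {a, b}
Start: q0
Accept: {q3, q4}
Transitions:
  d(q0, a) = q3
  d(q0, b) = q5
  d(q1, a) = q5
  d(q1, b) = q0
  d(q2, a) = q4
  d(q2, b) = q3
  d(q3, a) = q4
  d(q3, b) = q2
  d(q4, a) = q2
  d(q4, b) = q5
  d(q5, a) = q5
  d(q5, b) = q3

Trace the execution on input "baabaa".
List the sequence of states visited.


Input: baabaa
d(q0, b) = q5
d(q5, a) = q5
d(q5, a) = q5
d(q5, b) = q3
d(q3, a) = q4
d(q4, a) = q2


q0 -> q5 -> q5 -> q5 -> q3 -> q4 -> q2


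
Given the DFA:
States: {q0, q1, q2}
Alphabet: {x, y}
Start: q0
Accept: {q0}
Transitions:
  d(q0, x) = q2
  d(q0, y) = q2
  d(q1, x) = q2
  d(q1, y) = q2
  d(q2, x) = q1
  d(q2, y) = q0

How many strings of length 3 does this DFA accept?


Enumerating all length-3 strings:
  "xxx" -> q2 [reject]
  "xxy" -> q2 [reject]
  "xyx" -> q2 [reject]
  "xyy" -> q2 [reject]
  "yxx" -> q2 [reject]
  "yxy" -> q2 [reject]
  "yyx" -> q2 [reject]
  "yyy" -> q2 [reject]

0 out of 8


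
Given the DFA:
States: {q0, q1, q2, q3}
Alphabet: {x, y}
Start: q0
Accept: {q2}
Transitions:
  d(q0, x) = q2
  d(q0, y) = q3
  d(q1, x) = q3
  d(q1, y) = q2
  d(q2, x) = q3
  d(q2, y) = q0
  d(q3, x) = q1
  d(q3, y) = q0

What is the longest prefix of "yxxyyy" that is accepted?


Run the DFA, marking each prefix where the state is accepting:
  "" -> q0 [reject]
  "y" -> q3 [reject]
  "yx" -> q1 [reject]
  "yxx" -> q3 [reject]
  "yxxy" -> q0 [reject]
  "yxxyy" -> q3 [reject]
  "yxxyyy" -> q0 [reject]

No prefix is accepted


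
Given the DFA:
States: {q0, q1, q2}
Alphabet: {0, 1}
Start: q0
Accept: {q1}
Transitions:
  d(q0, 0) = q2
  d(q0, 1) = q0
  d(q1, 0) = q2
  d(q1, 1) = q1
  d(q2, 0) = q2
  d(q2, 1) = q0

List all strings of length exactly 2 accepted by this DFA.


All strings of length 2: 4 total
Accepted: 0

None


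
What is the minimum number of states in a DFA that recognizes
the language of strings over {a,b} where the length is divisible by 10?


States track (length) mod 10.
Need 10 states: one per remainder 0..9; accept = remainder 0.

10


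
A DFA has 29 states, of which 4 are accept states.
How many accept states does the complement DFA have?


Complement swaps accept and non-accept states.
29 - 4 = 25

25


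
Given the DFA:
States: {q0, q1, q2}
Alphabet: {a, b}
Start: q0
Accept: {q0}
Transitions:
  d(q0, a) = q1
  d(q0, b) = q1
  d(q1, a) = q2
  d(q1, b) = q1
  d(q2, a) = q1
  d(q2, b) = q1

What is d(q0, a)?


Looking up transition d(q0, a)

q1


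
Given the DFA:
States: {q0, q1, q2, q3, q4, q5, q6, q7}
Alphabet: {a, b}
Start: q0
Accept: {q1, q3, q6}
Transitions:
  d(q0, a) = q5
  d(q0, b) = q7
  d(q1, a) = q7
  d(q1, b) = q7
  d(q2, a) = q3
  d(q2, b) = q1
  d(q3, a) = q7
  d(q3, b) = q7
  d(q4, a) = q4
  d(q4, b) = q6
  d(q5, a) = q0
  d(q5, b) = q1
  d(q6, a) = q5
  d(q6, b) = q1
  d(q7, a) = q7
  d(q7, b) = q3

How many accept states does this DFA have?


Accept states listed: {q1, q3, q6}
Counting: q1(1) q3(2) q6(3)

3


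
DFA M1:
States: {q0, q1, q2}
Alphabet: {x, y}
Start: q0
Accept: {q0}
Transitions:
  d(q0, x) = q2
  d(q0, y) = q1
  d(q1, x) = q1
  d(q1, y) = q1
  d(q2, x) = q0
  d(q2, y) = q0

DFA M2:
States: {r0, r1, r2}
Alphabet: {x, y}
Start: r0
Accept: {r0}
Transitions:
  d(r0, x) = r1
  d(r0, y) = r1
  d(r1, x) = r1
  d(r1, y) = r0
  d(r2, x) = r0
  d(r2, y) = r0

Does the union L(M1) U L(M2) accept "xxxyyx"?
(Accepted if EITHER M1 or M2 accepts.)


M1: final=q1 accepted=False
M2: final=r1 accepted=False

No, union rejects (neither accepts)


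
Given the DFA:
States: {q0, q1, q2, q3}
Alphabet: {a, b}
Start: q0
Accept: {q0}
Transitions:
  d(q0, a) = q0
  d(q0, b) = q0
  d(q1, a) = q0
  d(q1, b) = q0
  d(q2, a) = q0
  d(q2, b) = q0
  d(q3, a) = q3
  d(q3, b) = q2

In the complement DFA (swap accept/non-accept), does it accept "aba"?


Trace: q0 -> q0 -> q0 -> q0
Final: q0
Original accept: {q0}
Complement: q0 is in original accept

No, complement rejects (original accepts)


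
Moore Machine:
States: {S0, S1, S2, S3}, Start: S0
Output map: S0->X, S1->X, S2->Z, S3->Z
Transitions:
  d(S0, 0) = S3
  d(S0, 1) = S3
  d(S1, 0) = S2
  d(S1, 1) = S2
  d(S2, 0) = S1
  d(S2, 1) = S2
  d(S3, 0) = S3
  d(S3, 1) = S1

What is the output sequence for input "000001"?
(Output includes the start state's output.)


Start: S0 (output X)
  --0--> S3 (output Z)
  --0--> S3 (output Z)
  --0--> S3 (output Z)
  --0--> S3 (output Z)
  --0--> S3 (output Z)
  --1--> S1 (output X)

"XZZZZZX"


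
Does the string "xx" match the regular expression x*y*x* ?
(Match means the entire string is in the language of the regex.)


|string| = 2; first = 'x'; last = 'x'

Yes, "xx" matches x*y*x*


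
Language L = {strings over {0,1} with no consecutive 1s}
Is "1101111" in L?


'11' occurs at index 0

No, "1101111" is not in L


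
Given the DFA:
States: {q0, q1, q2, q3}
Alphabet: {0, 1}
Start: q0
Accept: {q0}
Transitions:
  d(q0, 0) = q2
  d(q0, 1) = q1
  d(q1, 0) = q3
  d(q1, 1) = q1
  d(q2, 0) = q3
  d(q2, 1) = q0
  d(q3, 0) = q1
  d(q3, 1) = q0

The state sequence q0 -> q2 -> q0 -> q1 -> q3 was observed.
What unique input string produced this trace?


Trace back each transition to find the symbol:
  q0 --[0]--> q2
  q2 --[1]--> q0
  q0 --[1]--> q1
  q1 --[0]--> q3

"0110"


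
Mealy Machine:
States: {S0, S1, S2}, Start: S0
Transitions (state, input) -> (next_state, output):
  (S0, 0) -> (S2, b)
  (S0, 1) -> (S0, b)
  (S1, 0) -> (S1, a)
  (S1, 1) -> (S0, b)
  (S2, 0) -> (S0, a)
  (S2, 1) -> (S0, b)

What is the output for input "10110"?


Step-by-step:
  (S0, 1) -> (S0, b)
  (S0, 0) -> (S2, b)
  (S2, 1) -> (S0, b)
  (S0, 1) -> (S0, b)
  (S0, 0) -> (S2, b)

"bbbbb"


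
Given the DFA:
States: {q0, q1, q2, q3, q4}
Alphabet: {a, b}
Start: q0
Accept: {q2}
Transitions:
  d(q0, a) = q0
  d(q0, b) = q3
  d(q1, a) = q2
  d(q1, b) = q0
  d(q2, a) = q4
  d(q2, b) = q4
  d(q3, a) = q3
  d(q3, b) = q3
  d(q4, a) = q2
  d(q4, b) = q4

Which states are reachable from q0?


BFS from q0:
  layer 0: {q0}
  layer 1: {q3}

{q0, q3}


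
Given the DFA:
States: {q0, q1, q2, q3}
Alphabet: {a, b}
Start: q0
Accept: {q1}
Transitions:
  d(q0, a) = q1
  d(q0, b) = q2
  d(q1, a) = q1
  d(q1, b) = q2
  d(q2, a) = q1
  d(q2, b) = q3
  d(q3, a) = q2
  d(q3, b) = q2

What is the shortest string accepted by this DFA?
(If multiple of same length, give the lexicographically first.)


BFS by string length (lex-first path to each state shown):
  len 0: q0<-""
  len 1: q1<-"a", q2<-"b"
Found accept state at length 1.

"a"


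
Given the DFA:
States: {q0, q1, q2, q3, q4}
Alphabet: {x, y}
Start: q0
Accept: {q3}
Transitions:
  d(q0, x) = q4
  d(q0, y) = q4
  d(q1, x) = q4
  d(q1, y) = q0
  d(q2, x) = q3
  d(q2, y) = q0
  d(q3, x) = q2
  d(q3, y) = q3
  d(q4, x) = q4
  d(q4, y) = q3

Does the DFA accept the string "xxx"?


Trace: q0 -> q4 -> q4 -> q4
Final state: q4
Accept states: {q3}

No, rejected (final state q4 is not an accept state)


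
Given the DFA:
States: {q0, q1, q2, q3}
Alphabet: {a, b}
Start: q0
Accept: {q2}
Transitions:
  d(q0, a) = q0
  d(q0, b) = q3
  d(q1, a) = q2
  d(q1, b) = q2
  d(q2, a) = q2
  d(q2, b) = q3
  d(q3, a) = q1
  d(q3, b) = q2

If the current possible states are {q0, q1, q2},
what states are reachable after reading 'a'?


Apply transition on 'a' from each current state:
  d(q0, a) = q0
  d(q1, a) = q2
  d(q2, a) = q2

{q0, q2}


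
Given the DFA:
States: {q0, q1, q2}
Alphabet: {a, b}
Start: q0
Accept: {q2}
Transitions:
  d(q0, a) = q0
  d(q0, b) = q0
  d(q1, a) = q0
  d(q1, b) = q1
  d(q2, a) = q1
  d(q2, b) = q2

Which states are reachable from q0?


BFS from q0:
  layer 0: {q0}

{q0}


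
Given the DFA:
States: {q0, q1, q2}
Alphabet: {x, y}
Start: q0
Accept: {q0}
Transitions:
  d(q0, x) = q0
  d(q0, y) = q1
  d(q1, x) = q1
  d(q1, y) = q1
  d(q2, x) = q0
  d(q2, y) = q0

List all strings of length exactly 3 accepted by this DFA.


All strings of length 3: 8 total
Accepted: 1

"xxx"


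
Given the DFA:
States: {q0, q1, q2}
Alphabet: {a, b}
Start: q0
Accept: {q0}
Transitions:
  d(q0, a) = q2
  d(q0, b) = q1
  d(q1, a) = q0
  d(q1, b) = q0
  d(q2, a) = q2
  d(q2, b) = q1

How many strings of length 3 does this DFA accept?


Enumerating all length-3 strings:
  "aaa" -> q2 [reject]
  "aab" -> q1 [reject]
  "aba" -> q0 [accept]
  "abb" -> q0 [accept]
  "baa" -> q2 [reject]
  "bab" -> q1 [reject]
  "bba" -> q2 [reject]
  "bbb" -> q1 [reject]

2 out of 8


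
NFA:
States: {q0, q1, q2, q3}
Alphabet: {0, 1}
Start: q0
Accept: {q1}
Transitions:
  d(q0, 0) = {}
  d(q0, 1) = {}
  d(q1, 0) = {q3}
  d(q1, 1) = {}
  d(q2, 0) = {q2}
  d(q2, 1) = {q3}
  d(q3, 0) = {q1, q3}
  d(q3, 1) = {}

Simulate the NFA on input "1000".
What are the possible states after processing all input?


Start: {q0}
  --1--> {}
  --0--> {}
  --0--> {}
  --0--> {}

{} (empty set, no valid transitions)


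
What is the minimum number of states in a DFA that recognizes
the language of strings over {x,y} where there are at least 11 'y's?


States: count = 0, 1, ..., 10, and a final '>= 11' state.
Total: 11 + 1 = 12. Accept = '>= 11' state.

12


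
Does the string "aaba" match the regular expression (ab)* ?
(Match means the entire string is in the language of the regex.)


|string| = 4; first = 'a'; last = 'a'

No, "aaba" does not match (ab)*


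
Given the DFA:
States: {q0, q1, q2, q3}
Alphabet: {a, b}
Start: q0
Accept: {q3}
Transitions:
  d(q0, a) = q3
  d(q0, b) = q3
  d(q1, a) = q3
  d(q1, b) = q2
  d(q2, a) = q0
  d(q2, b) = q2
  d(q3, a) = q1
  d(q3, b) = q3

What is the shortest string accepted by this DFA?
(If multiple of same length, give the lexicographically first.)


BFS by string length (lex-first path to each state shown):
  len 0: q0<-""
  len 1: q3<-"a"
Found accept state at length 1.

"a"


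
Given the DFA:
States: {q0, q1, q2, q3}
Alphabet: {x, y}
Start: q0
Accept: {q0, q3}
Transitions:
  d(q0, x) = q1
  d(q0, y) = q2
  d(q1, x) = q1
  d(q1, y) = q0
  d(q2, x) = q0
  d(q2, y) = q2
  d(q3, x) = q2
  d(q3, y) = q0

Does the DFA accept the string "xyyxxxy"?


Trace: q0 -> q1 -> q0 -> q2 -> q0 -> q1 -> q1 -> q0
Final state: q0
Accept states: {q0, q3}

Yes, accepted (final state q0 is an accept state)


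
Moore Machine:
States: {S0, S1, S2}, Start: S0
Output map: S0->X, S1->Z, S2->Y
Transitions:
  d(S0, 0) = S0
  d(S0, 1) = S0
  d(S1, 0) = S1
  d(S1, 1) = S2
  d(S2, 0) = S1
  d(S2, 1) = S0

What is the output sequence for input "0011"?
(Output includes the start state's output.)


Start: S0 (output X)
  --0--> S0 (output X)
  --0--> S0 (output X)
  --1--> S0 (output X)
  --1--> S0 (output X)

"XXXXX"


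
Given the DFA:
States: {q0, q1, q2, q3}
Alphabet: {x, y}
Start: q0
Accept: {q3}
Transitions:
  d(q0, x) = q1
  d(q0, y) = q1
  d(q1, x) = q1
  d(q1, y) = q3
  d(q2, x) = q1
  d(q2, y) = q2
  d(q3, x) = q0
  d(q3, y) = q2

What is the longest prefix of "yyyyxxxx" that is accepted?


Run the DFA, marking each prefix where the state is accepting:
  "" -> q0 [reject]
  "y" -> q1 [reject]
  "yy" -> q3 [accept]
  "yyy" -> q2 [reject]
  "yyyy" -> q2 [reject]
  "yyyyx" -> q1 [reject]
  "yyyyxx" -> q1 [reject]
  "yyyyxxx" -> q1 [reject]
  "yyyyxxxx" -> q1 [reject]

"yy"


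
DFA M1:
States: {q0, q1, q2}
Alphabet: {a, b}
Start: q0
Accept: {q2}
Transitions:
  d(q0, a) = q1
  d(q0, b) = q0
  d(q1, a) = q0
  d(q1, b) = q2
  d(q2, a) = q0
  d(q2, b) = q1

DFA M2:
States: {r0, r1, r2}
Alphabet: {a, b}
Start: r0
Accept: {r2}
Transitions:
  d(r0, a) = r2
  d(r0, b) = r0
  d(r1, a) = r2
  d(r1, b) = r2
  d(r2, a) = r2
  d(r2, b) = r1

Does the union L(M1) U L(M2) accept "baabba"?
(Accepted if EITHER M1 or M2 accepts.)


M1: final=q1 accepted=False
M2: final=r2 accepted=True

Yes, union accepts


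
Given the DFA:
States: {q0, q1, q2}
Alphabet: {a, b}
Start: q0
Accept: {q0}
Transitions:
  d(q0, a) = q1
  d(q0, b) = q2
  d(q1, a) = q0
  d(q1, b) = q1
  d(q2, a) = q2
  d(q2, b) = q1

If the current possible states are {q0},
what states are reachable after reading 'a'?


Apply transition on 'a' from each current state:
  d(q0, a) = q1

{q1}


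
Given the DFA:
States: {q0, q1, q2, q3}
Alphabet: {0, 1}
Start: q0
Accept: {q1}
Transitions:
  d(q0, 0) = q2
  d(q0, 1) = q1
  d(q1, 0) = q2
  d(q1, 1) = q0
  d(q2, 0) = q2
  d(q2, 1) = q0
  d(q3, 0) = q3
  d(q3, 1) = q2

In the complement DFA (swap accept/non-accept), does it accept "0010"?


Trace: q0 -> q2 -> q2 -> q0 -> q2
Final: q2
Original accept: {q1}
Complement: q2 is not in original accept

Yes, complement accepts (original rejects)


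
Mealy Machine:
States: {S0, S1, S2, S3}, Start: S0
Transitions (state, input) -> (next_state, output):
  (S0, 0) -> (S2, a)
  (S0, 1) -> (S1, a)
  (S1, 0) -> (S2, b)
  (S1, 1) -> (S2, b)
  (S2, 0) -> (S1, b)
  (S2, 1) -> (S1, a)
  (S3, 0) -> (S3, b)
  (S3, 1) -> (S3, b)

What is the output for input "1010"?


Step-by-step:
  (S0, 1) -> (S1, a)
  (S1, 0) -> (S2, b)
  (S2, 1) -> (S1, a)
  (S1, 0) -> (S2, b)

"abab"


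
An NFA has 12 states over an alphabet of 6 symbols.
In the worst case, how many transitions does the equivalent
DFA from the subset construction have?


Subset construction: one DFA state per subset of NFA states = 2^12 = 4096 states.
Each DFA state has 6 outgoing transitions: 4096 * 6 = 24576

24576


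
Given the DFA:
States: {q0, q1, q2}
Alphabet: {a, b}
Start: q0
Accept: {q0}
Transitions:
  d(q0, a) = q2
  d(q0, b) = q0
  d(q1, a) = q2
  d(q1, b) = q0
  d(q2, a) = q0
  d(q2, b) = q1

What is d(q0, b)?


Looking up transition d(q0, b)

q0


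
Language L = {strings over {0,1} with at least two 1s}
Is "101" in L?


count('1') = 2

Yes, "101" is in L


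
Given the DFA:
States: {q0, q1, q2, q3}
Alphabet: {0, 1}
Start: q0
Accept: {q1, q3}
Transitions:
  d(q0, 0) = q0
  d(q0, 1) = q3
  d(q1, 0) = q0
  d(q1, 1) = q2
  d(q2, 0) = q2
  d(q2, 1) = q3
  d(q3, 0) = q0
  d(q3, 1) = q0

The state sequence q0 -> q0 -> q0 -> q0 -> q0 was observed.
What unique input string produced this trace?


Trace back each transition to find the symbol:
  q0 --[0]--> q0
  q0 --[0]--> q0
  q0 --[0]--> q0
  q0 --[0]--> q0

"0000"


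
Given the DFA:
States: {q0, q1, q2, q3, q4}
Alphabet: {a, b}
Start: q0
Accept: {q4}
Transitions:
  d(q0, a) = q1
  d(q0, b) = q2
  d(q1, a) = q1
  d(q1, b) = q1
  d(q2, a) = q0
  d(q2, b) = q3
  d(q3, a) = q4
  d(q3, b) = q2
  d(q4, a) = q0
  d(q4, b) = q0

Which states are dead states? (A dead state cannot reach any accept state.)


Forward reachability from each state:
  q0 -> reaches accept state q4 (live)
  q1 -> reaches {q1}, no accept state (dead)
  q2 -> reaches accept state q4 (live)
  q3 -> reaches accept state q4 (live)
  q4 -> reaches accept state q4 (live)

{q1}


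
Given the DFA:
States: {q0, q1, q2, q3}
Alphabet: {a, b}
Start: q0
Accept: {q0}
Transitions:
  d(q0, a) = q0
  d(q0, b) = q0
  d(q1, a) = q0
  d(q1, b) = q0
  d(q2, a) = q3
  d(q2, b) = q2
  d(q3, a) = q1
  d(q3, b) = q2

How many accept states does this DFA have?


Accept states listed: {q0}
Counting: q0(1)

1


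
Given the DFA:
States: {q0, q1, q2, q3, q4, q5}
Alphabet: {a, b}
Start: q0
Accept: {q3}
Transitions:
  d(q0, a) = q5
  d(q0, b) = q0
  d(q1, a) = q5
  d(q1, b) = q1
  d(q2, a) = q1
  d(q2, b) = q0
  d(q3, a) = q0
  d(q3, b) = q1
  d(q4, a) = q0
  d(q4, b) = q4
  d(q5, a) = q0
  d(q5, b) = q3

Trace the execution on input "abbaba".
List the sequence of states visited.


Input: abbaba
d(q0, a) = q5
d(q5, b) = q3
d(q3, b) = q1
d(q1, a) = q5
d(q5, b) = q3
d(q3, a) = q0


q0 -> q5 -> q3 -> q1 -> q5 -> q3 -> q0


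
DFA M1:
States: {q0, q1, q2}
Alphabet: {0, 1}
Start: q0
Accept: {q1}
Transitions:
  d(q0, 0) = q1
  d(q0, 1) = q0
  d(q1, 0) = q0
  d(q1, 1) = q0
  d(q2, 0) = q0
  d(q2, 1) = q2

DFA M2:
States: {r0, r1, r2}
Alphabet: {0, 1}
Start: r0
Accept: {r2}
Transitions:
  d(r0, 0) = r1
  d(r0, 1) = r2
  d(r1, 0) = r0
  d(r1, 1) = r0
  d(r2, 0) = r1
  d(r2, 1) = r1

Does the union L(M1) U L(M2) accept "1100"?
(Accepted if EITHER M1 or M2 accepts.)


M1: final=q0 accepted=False
M2: final=r1 accepted=False

No, union rejects (neither accepts)


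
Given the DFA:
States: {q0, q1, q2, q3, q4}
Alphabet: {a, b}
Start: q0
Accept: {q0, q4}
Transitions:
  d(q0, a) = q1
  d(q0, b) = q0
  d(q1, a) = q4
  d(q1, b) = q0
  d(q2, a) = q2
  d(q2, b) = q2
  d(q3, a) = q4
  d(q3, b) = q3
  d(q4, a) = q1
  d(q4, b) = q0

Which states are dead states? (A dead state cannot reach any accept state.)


Forward reachability from each state:
  q0 -> reaches accept state q0 (live)
  q1 -> reaches accept state q0 (live)
  q2 -> reaches {q2}, no accept state (dead)
  q3 -> reaches accept state q0 (live)
  q4 -> reaches accept state q0 (live)

{q2}


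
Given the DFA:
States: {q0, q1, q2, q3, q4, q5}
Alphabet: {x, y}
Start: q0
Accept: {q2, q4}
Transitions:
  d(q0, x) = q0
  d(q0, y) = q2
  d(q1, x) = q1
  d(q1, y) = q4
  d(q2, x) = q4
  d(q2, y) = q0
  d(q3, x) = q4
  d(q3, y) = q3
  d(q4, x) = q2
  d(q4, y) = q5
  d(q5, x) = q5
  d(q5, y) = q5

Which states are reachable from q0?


BFS from q0:
  layer 0: {q0}
  layer 1: {q2}
  layer 2: {q4}
  layer 3: {q5}

{q0, q2, q4, q5}


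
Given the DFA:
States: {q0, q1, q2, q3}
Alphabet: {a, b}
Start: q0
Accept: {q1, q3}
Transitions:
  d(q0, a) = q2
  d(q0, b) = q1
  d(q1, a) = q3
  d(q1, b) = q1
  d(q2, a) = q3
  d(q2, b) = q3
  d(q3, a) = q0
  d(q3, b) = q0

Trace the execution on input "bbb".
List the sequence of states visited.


Input: bbb
d(q0, b) = q1
d(q1, b) = q1
d(q1, b) = q1


q0 -> q1 -> q1 -> q1


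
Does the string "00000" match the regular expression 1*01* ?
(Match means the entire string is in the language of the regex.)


|string| = 5; first = '0'; last = '0'

No, "00000" does not match 1*01*


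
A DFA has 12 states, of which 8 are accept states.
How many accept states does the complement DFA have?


Complement swaps accept and non-accept states.
12 - 8 = 4

4


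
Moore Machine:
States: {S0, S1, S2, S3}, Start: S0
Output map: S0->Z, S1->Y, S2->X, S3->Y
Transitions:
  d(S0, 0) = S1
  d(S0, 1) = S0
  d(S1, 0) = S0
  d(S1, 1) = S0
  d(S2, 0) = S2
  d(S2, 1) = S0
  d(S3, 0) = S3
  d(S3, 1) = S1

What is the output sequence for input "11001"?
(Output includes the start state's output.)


Start: S0 (output Z)
  --1--> S0 (output Z)
  --1--> S0 (output Z)
  --0--> S1 (output Y)
  --0--> S0 (output Z)
  --1--> S0 (output Z)

"ZZZYZZ"


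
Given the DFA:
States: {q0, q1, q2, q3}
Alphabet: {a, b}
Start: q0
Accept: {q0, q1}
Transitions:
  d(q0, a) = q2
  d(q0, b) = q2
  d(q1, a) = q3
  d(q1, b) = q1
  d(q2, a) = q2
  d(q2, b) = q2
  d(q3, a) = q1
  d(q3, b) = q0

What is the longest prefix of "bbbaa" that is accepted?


Run the DFA, marking each prefix where the state is accepting:
  "" -> q0 [accept]
  "b" -> q2 [reject]
  "bb" -> q2 [reject]
  "bbb" -> q2 [reject]
  "bbba" -> q2 [reject]
  "bbbaa" -> q2 [reject]

""


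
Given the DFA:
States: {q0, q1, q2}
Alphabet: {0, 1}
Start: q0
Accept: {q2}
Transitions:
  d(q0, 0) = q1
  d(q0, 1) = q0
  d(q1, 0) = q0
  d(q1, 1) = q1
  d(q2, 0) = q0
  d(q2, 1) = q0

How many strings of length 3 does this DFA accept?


Enumerating all length-3 strings:
  "000" -> q1 [reject]
  "001" -> q0 [reject]
  "010" -> q0 [reject]
  "011" -> q1 [reject]
  "100" -> q0 [reject]
  "101" -> q1 [reject]
  "110" -> q1 [reject]
  "111" -> q0 [reject]

0 out of 8


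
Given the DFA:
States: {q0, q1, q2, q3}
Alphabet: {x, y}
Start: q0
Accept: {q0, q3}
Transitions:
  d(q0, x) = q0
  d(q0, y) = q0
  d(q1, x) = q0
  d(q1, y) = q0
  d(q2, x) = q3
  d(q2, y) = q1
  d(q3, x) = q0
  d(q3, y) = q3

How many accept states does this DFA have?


Accept states listed: {q0, q3}
Counting: q0(1) q3(2)

2


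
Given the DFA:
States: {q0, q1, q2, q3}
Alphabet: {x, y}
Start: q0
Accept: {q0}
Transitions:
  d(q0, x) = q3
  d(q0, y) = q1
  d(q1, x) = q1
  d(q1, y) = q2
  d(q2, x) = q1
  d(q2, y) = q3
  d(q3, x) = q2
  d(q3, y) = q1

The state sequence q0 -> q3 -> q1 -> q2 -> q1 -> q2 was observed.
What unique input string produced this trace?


Trace back each transition to find the symbol:
  q0 --[x]--> q3
  q3 --[y]--> q1
  q1 --[y]--> q2
  q2 --[x]--> q1
  q1 --[y]--> q2

"xyyxy"


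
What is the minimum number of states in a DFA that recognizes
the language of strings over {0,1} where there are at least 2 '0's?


States: count = 0, 1, ..., 1, and a final '>= 2' state.
Total: 2 + 1 = 3. Accept = '>= 2' state.

3


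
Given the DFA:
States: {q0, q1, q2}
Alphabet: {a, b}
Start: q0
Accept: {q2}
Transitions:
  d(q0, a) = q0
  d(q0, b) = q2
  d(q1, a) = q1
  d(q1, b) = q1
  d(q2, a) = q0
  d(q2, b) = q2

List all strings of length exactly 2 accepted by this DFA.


All strings of length 2: 4 total
Accepted: 2

"ab", "bb"
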